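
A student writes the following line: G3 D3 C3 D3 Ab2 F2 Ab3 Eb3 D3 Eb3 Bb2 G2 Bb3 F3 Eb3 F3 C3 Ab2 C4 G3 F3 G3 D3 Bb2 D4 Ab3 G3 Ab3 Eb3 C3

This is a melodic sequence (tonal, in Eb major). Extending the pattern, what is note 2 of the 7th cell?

C4

The unit is 6 notes. Position-2 pitches of the 5 shown cells: D3, Eb3, F3, G3, Ab3.
Carrying that up a 2nd forward: Bb3 → C4.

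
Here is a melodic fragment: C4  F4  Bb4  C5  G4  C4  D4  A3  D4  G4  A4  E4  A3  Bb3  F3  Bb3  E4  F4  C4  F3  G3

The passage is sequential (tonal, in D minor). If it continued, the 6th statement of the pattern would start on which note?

G2

With a 7-note motive the entries are C4, A3, F3, each down a 3rd from the previous.
Continuing: D3 → Bb2 → G2. Statement 6 starts on G2.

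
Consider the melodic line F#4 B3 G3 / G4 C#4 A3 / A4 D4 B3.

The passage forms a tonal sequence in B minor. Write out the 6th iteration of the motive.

D5 G4 E4

Taking 3-note groups, the heads are F#4, G4, A4: the pattern moves up a 2nd.
Carrying on: B4 → C#5 → D5.
From D5 the diatonic shape gives D5 G4 E4.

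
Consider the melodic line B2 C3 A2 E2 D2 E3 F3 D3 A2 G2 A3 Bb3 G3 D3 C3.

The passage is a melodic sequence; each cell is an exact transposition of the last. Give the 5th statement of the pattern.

The 5-note cells begin on B2, E3, A3 — each up a 4th from the last.
Continuing the starts: D4 → G4.
From G4 the exact shape gives G4 Ab4 F4 C4 Bb3.

G4 Ab4 F4 C4 Bb3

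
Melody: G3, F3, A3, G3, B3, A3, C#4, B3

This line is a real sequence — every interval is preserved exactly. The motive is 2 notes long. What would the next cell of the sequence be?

With a 2-note motive the entries are G3, A3, B3, C#4, each up a 2nd from the previous.
Statement 5 starts on D#4 and keeps the same exact contour: D#4 C#4.

D#4 C#4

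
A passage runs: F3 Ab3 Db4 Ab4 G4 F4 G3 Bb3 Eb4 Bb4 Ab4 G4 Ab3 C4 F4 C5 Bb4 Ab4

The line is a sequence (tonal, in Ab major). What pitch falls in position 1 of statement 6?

Db4

With 6-note cells, note 1 of each statement runs F3, G3, Ab3.
Each moves up a 2nd. Continuing: Bb3 → C4 → Db4.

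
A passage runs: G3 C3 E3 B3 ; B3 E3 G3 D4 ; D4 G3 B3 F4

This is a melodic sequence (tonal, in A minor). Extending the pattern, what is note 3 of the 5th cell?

The unit is 4 notes. Position-3 pitches of the 3 shown cells: E3, G3, B3.
Each moves up a 3rd. Continuing: D4 → F4.

F4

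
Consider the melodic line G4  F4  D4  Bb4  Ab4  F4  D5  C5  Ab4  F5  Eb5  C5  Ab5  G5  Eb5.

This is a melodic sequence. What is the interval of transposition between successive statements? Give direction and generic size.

up a 3rd

With a 3-note motive the entries are G4, Bb4, D5, F5, Ab5, each up a 3rd from the previous.
G4 to Bb4 is up a 3rd.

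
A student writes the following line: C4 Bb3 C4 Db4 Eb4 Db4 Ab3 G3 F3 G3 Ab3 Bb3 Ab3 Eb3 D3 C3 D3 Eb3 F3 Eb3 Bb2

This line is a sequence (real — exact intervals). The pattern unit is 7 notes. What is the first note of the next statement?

With a 7-note motive the entries are C4, G3, D3, each down a 4th from the previous.
One more step down a 4th gives A2.

A2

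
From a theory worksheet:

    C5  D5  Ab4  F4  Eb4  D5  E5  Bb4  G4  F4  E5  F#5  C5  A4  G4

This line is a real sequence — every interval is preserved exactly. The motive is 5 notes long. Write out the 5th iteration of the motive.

G#5 A#5 E5 C#5 B4

With a 5-note motive the entries are C5, D5, E5, each up a 2nd from the previous.
Continuing the starts: F#5 → G#5.
So cell 5 is G#5 A#5 E5 C#5 B4.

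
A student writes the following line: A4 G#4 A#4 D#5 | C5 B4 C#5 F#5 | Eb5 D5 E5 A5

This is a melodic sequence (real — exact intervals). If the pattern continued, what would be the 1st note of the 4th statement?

The unit is 4 notes. Position-1 pitches of the 3 shown cells: A4, C5, Eb5.
From Eb5, up a 3rd gives Gb5.

Gb5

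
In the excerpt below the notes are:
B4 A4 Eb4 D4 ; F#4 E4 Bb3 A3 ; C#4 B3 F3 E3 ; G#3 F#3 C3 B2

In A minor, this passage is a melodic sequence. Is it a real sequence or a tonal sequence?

real

Each cell has the same semitone pattern (-2, -6, -1) — intervals are preserved exactly.
And Eb4 lies outside A minor, so the sequence is real rather than tonal.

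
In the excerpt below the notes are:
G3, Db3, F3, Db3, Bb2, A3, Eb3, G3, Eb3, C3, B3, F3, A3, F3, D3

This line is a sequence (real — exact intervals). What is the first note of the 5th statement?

Taking 5-note groups, the heads are G3, A3, B3: the pattern moves up a 2nd.
Continuing: C#4 → D#4. Statement 5 starts on D#4.

D#4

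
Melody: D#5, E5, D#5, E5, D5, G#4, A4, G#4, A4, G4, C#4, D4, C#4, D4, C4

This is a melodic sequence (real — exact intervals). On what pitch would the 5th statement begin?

B2

The 5-note cells begin on D#5, G#4, C#4 — each down a 5th from the last.
Extending the heads down a 5th: F#3 → B2.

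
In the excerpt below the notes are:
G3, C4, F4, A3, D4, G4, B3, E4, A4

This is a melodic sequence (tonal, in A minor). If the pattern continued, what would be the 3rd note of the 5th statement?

C5

The unit is 3 notes. Position-3 pitches of the 3 shown cells: F4, G4, A4.
Extending up a 2nd: B4 → C5.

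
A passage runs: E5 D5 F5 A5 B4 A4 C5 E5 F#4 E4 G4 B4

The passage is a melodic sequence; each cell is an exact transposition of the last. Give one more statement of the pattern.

C#4 B3 D4 F#4

Unit = 4 notes; the statements start on E5, B4, F#4, moving down a 4th each time.
From C#4 the exact shape gives C#4 B3 D4 F#4.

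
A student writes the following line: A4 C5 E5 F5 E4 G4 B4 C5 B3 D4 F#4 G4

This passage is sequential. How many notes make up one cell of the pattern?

4

Try groups of 4 (3 cells in 12 notes):
A4 C5 E5 F5 | E4 G4 B4 C5 | B3 D4 F#4 G4
Each cell is the previous one down a 4th — so the unit is 4 notes.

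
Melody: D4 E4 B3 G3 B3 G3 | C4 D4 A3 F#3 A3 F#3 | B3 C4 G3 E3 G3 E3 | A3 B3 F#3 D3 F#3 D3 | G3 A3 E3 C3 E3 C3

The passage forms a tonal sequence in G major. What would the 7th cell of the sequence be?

E3 F#3 C3 A2 C3 A2

The 6-note cells begin on D4, C4, B3, A3, G3 — each down a 2nd from the last.
Extending down a 2nd: F#3 → E3.
From E3 the diatonic shape gives E3 F#3 C3 A2 C3 A2.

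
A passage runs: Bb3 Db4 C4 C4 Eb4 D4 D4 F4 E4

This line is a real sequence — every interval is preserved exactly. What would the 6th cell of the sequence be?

Unit = 3 notes; the statements start on Bb3, C4, D4, moving up a 2nd each time.
Continuing the starts: E4 → F#4 → G#4.
Statement 6 starts on G#4 and keeps the same exact contour: G#4 B4 A#4.

G#4 B4 A#4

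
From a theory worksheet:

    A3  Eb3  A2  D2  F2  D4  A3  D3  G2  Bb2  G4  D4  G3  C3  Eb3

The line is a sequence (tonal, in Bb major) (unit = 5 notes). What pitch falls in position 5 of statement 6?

With 5-note cells, note 5 of each statement runs F2, Bb2, Eb3.
Extending up a 4th: A3 → D4 → G4.

G4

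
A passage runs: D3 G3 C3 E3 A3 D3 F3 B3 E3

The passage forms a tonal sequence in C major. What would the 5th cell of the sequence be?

With a 3-note motive the entries are D3, E3, F3, each up a 2nd from the previous.
Continuing the starts: G3 → A3.
Statement 5 starts on A3 and keeps the same diatonic contour: A3 D4 G3.

A3 D4 G3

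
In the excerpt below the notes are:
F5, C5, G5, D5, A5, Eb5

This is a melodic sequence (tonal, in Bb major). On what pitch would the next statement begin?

Taking 2-note groups, the heads are F5, G5, A5: the pattern moves up a 2nd.
One more step up a 2nd gives Bb5.

Bb5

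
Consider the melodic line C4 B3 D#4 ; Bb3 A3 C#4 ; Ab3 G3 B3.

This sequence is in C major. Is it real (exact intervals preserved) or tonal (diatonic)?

real

Each cell has the same semitone pattern (-1, 4) — intervals are preserved exactly.
And D#4 lies outside C major, so the sequence is real rather than tonal.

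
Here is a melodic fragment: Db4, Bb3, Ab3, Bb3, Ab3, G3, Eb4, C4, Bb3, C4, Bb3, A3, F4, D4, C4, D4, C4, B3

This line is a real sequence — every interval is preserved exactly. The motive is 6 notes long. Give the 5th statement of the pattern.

Taking 6-note groups, the heads are Db4, Eb4, F4: the pattern moves up a 2nd.
Extending up a 2nd: G4 → A4.
Statement 5 starts on A4 and keeps the same exact contour: A4 F#4 E4 F#4 E4 D#4.

A4 F#4 E4 F#4 E4 D#4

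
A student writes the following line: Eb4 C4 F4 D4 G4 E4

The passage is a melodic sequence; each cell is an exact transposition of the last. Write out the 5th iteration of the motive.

Taking 2-note groups, the heads are Eb4, F4, G4: the pattern moves up a 2nd.
Continuing the starts: A4 → B4.
So cell 5 is B4 G#4.

B4 G#4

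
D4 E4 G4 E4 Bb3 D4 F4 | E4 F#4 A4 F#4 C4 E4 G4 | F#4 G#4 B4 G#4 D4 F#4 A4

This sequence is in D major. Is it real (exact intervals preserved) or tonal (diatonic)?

real

Each cell has the same semitone pattern (2, 3, -3, -6, 4, 3) — intervals are preserved exactly.
And Bb3 lies outside D major, so the sequence is real rather than tonal.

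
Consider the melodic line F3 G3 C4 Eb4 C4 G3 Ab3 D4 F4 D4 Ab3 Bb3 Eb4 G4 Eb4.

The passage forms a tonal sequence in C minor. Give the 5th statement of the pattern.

C4 D4 G4 Bb4 G4

Taking 5-note groups, the heads are F3, G3, Ab3: the pattern moves up a 2nd.
Extending up a 2nd: Bb3 → C4.
Statement 5 starts on C4 and keeps the same diatonic contour: C4 D4 G4 Bb4 G4.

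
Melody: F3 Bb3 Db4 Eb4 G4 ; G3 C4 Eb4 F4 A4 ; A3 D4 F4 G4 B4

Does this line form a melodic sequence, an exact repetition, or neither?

sequence

Each 5-note cell is the previous one transposed up a 2nd.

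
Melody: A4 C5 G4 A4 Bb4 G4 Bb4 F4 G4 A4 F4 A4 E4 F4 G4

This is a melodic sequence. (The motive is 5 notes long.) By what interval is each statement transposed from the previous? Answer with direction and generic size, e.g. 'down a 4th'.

With a 5-note motive the entries are A4, G4, F4, each down a 2nd from the previous.
From A4 to G4: down a 2nd.

down a 2nd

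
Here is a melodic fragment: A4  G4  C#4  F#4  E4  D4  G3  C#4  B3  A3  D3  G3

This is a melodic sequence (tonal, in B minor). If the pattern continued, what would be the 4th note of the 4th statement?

Grouping in 4s, the 4th note of each cell is F#4, C#4, G3.
From G3, down a 4th gives D3.

D3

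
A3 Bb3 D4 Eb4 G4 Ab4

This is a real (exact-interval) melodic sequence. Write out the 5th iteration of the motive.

With a 2-note motive the entries are A3, D4, G4, each up a 4th from the previous.
Extending up a 4th: C5 → F5.
So cell 5 is F5 Gb5.

F5 Gb5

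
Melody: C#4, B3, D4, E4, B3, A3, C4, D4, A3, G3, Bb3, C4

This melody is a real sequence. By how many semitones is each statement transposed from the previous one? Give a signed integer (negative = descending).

-2

Taking 4-note groups, the heads are C#4, B3, A3: the pattern moves down a 2nd.
C#4→B3 is 59 − 61 = -2 semitones.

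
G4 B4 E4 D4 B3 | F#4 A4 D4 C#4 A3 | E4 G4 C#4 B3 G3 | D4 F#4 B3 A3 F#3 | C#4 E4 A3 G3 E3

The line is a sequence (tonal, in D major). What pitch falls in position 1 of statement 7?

A3

The unit is 5 notes. Position-1 pitches of the 5 shown cells: G4, F#4, E4, D4, C#4.
Extending down a 2nd: B3 → A3.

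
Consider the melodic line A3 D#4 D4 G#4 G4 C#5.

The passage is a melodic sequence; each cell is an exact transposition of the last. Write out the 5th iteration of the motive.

F5 B5

Unit = 2 notes; the statements start on A3, D4, G4, moving up a 4th each time.
Carrying on: C5 → F5.
Statement 5 starts on F5 and keeps the same exact contour: F5 B5.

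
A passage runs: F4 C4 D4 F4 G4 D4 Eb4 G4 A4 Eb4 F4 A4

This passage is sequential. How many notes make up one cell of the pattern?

12 notes total. Splitting into 3 groups of 4:
F4 C4 D4 F4 | G4 D4 Eb4 G4 | A4 Eb4 F4 A4
That's a consistent up a 2nd shift per cell, and no other grouping gives one.

4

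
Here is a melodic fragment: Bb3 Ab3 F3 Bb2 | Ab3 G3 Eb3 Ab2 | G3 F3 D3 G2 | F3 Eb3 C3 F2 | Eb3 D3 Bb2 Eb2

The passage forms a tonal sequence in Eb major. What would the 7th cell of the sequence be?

C3 Bb2 G2 C2

With a 4-note motive the entries are Bb3, Ab3, G3, F3, Eb3, each down a 2nd from the previous.
Extending down a 2nd: D3 → C3.
Statement 7 starts on C3 and keeps the same diatonic contour: C3 Bb2 G2 C2.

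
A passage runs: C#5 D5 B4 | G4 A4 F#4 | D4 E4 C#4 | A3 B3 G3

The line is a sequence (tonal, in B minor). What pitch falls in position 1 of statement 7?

F#2

With 3-note cells, note 1 of each statement runs C#5, G4, D4, A3.
Extending down a 4th: E3 → B2 → F#2.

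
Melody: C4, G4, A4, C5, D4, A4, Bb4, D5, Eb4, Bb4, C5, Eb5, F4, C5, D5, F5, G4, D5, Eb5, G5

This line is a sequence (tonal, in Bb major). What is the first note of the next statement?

Taking 4-note groups, the heads are C4, D4, Eb4, F4, G4: the pattern moves up a 2nd.
The next head, up a 2nd from G4, is A4.

A4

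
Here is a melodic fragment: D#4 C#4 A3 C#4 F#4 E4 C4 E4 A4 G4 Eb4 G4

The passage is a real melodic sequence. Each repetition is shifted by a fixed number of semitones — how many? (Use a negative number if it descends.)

3

Unit = 4 notes; the statements start on D#4, F#4, A4, moving up a 3rd each time.
Counting half-steps from D#4 to F#4: 3.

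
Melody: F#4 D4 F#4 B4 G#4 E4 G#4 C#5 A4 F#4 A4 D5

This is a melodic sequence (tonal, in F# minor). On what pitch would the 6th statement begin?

D5

The 4-note cells begin on F#4, G#4, A4 — each up a 2nd from the last.
Continuing: B4 → C#5 → D5. Statement 6 starts on D5.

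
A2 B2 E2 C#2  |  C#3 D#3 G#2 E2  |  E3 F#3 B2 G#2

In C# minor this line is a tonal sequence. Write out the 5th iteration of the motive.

B3 C#4 F#3 D#3

The 4-note cells begin on A2, C#3, E3 — each up a 3rd from the last.
Continuing the starts: G#3 → B3.
Statement 5 starts on B3 and keeps the same diatonic contour: B3 C#4 F#3 D#3.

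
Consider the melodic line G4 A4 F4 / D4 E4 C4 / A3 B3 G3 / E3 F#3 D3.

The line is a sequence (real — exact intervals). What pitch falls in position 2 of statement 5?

C#3

Grouping in 3s, the 2nd note of each cell is A4, E4, B3, F#3.
Each moves down a 4th; the next is C#3.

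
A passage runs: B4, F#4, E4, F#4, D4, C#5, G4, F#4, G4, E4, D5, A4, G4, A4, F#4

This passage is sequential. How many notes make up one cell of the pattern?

Try groups of 5 (3 cells in 15 notes):
B4 F#4 E4 F#4 D4 | C#5 G4 F#4 G4 E4 | D5 A4 G4 A4 F#4
That's a consistent up a 2nd shift per cell, and no other grouping gives one.

5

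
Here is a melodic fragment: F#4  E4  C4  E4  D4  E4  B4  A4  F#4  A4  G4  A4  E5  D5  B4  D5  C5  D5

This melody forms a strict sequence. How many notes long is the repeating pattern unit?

6

Try groups of 6 (3 cells in 18 notes):
F#4 E4 C4 E4 D4 E4 | B4 A4 F#4 A4 G4 A4 | E5 D5 B4 D5 C5 D5
That's a consistent up a 4th shift per cell, and no other grouping gives one.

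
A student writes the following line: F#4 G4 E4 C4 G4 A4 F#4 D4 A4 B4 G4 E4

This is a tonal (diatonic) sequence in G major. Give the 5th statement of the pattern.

C5 D5 B4 G4

Unit = 4 notes; the statements start on F#4, G4, A4, moving up a 2nd each time.
Extending up a 2nd: B4 → C5.
Statement 5 starts on C5 and keeps the same diatonic contour: C5 D5 B4 G4.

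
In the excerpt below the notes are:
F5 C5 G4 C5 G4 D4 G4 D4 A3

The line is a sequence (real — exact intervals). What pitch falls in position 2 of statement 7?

Grouping in 3s, the 2nd note of each cell is C5, G4, D4.
Extending down a 4th: A3 → E3 → B2 → F#2.

F#2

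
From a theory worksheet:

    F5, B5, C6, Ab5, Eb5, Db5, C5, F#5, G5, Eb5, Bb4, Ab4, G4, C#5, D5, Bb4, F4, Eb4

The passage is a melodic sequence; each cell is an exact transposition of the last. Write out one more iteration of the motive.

D4 G#4 A4 F4 C4 Bb3

Taking 6-note groups, the heads are F5, C5, G4: the pattern moves down a 4th.
So cell 4 is D4 G#4 A4 F4 C4 Bb3.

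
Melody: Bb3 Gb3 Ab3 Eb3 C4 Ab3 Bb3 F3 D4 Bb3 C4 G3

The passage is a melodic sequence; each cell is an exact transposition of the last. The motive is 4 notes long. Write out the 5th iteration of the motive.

F#4 D4 E4 B3

Taking 4-note groups, the heads are Bb3, C4, D4: the pattern moves up a 2nd.
Carrying on: E4 → F#4.
Statement 5 starts on F#4 and keeps the same exact contour: F#4 D4 E4 B3.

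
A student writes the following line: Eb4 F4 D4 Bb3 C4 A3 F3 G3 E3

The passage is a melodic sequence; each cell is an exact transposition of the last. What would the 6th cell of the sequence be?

D2 E2 C#2

Taking 3-note groups, the heads are Eb4, Bb3, F3: the pattern moves down a 4th.
Continuing the starts: C3 → G2 → D2.
From D2 the exact shape gives D2 E2 C#2.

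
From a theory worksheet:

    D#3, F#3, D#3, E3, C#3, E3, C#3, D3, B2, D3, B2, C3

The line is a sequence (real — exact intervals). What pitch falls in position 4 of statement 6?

Gb2

Grouping in 4s, the 4th note of each cell is E3, D3, C3.
Each moves down a 2nd. Continuing: Bb2 → Ab2 → Gb2.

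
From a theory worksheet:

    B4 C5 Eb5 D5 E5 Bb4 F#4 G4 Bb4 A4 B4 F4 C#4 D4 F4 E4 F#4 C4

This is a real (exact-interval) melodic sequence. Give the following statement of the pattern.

With a 6-note motive the entries are B4, F#4, C#4, each down a 4th from the previous.
Statement 4 starts on G#3 and keeps the same exact contour: G#3 A3 C4 B3 C#4 G3.

G#3 A3 C4 B3 C#4 G3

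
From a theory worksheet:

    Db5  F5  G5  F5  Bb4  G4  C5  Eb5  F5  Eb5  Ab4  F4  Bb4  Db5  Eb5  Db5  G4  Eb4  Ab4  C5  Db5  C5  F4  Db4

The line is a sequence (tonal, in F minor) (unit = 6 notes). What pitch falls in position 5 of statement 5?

Eb4

Grouping in 6s, the 5th note of each cell is Bb4, Ab4, G4, F4.
One more down a 2nd gives Eb4.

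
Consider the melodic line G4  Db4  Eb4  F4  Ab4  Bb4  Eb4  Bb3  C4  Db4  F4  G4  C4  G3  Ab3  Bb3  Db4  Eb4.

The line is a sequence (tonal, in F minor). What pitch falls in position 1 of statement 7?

Grouping in 6s, the 1st note of each cell is G4, Eb4, C4.
Extending down a 3rd: Ab3 → F3 → Db3 → Bb2.

Bb2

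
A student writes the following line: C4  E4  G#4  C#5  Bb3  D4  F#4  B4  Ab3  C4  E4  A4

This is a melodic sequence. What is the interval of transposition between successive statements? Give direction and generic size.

down a 2nd

Taking 4-note groups, the heads are C4, Bb3, Ab3: the pattern moves down a 2nd.
C4 to Bb3 is down a 2nd.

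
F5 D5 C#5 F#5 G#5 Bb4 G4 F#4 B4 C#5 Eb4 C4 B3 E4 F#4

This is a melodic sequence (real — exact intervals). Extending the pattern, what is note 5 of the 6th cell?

Grouping in 5s, the 5th note of each cell is G#5, C#5, F#4.
Each moves down a 5th. Continuing: B3 → E3 → A2.

A2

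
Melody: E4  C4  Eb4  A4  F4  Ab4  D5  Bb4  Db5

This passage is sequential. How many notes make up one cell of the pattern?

3

Try groups of 3 (3 cells in 9 notes):
E4 C4 Eb4 | A4 F4 Ab4 | D5 Bb4 Db5
Every group is a transposition up a 4th of the one before; no shorter unit works.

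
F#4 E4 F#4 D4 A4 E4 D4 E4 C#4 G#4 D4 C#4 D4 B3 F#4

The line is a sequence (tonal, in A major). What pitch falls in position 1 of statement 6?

A3

Grouping in 5s, the 1st note of each cell is F#4, E4, D4.
Each moves down a 2nd. Continuing: C#4 → B3 → A3.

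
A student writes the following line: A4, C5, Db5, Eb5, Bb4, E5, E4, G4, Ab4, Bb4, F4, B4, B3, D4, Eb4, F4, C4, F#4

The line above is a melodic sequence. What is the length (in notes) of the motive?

There are 18 notes; a 6-note unit gives 3 cells:
A4 C5 Db5 Eb5 Bb4 E5 | E4 G4 Ab4 Bb4 F4 B4 | B3 D4 Eb4 F4 C4 F#4
That's a consistent down a 4th shift per cell, and no other grouping gives one.

6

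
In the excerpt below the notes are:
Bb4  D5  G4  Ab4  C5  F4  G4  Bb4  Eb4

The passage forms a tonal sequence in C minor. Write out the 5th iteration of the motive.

Eb4 G4 C4

The 3-note cells begin on Bb4, Ab4, G4 — each down a 2nd from the last.
Carrying on: F4 → Eb4.
So cell 5 is Eb4 G4 C4.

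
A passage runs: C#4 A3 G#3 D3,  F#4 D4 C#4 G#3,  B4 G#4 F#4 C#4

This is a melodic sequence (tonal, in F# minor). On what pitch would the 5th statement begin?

A5

Unit = 4 notes; the statements start on C#4, F#4, B4, moving up a 4th each time.
Continuing: E5 → A5. Statement 5 starts on A5.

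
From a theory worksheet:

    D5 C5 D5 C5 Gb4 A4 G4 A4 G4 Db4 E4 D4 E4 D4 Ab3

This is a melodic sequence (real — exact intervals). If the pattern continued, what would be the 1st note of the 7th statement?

G#2

With 5-note cells, note 1 of each statement runs D5, A4, E4.
Each moves down a 4th. Continuing: B3 → F#3 → C#3 → G#2.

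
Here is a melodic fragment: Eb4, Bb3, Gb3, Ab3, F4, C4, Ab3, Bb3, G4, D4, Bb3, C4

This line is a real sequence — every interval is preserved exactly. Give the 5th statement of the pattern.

B4 F#4 D4 E4

With a 4-note motive the entries are Eb4, F4, G4, each up a 2nd from the previous.
Extending up a 2nd: A4 → B4.
Statement 5 starts on B4 and keeps the same exact contour: B4 F#4 D4 E4.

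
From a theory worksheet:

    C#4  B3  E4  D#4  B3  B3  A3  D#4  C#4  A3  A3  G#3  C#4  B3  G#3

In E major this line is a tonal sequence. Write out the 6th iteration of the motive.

E3 D#3 G#3 F#3 D#3

Unit = 5 notes; the statements start on C#4, B3, A3, moving down a 2nd each time.
Extending down a 2nd: G#3 → F#3 → E3.
From E3 the diatonic shape gives E3 D#3 G#3 F#3 D#3.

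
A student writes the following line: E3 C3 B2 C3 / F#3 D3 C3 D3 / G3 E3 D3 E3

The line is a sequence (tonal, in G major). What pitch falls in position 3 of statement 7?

With 4-note cells, note 3 of each statement runs B2, C3, D3.
Each moves up a 2nd. Continuing: E3 → F#3 → G3 → A3.

A3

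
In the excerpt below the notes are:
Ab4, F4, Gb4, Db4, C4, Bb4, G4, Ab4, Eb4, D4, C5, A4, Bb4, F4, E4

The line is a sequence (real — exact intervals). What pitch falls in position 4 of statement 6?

B4

The unit is 5 notes. Position-4 pitches of the 3 shown cells: Db4, Eb4, F4.
Carrying that up a 2nd forward: G4 → A4 → B4.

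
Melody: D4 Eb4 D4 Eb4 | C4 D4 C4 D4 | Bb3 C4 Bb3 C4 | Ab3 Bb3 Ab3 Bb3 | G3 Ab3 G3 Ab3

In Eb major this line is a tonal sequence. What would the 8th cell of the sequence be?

D3 Eb3 D3 Eb3

The 4-note cells begin on D4, C4, Bb3, Ab3, G3 — each down a 2nd from the last.
Extending down a 2nd: F3 → Eb3 → D3.
Statement 8 starts on D3 and keeps the same diatonic contour: D3 Eb3 D3 Eb3.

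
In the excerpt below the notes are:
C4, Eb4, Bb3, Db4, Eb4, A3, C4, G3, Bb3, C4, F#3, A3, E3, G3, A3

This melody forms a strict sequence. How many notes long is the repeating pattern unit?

There are 15 notes; a 5-note unit gives 3 cells:
C4 Eb4 Bb3 Db4 Eb4 | A3 C4 G3 Bb3 C4 | F#3 A3 E3 G3 A3
That's a consistent down a 3rd shift per cell, and no other grouping gives one.

5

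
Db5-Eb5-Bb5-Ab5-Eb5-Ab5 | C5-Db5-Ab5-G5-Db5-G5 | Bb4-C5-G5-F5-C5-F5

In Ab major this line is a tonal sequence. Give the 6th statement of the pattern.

The 6-note cells begin on Db5, C5, Bb4 — each down a 2nd from the last.
Carrying on: Ab4 → G4 → F4.
So cell 6 is F4 G4 Db5 C5 G4 C5.

F4 G4 Db5 C5 G4 C5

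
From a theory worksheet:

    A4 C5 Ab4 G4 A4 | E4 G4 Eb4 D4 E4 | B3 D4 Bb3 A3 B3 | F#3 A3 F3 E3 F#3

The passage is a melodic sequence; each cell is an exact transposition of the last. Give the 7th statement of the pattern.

Taking 5-note groups, the heads are A4, E4, B3, F#3: the pattern moves down a 4th.
Carrying on: C#3 → G#2 → D#2.
So cell 7 is D#2 F#2 D2 C#2 D#2.

D#2 F#2 D2 C#2 D#2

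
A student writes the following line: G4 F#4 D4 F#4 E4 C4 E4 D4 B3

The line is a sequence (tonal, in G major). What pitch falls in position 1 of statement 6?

With 3-note cells, note 1 of each statement runs G4, F#4, E4.
Extending down a 2nd: D4 → C4 → B3.

B3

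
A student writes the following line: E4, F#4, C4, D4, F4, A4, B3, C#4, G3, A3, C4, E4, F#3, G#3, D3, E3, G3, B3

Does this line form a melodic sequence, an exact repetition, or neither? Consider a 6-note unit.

Each 6-note cell is the previous one transposed down a 4th.

sequence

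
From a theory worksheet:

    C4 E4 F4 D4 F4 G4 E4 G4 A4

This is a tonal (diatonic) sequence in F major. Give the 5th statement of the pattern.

With a 3-note motive the entries are C4, D4, E4, each up a 2nd from the previous.
Carrying on: F4 → G4.
From G4 the diatonic shape gives G4 Bb4 C5.

G4 Bb4 C5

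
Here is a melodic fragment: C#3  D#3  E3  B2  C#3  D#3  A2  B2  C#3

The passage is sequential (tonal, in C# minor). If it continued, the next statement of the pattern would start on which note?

With a 3-note motive the entries are C#3, B2, A2, each down a 2nd from the previous.
One more step down a 2nd gives G#2.

G#2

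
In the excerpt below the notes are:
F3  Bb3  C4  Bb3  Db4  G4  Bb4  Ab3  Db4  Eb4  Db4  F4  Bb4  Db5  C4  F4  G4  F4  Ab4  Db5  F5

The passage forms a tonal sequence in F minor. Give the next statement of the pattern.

Eb4 Ab4 Bb4 Ab4 C5 F5 Ab5

Taking 7-note groups, the heads are F3, Ab3, C4: the pattern moves up a 3rd.
Statement 4 starts on Eb4 and keeps the same diatonic contour: Eb4 Ab4 Bb4 Ab4 C5 F5 Ab5.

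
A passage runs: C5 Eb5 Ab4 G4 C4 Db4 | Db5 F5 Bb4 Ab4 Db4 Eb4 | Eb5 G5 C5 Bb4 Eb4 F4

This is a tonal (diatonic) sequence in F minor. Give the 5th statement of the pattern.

G5 Bb5 Eb5 Db5 G4 Ab4

The 6-note cells begin on C5, Db5, Eb5 — each up a 2nd from the last.
Extending up a 2nd: F5 → G5.
So cell 5 is G5 Bb5 Eb5 Db5 G4 Ab4.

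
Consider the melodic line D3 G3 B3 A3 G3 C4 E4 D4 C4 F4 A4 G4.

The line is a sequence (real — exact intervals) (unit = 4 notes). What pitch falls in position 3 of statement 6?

With 4-note cells, note 3 of each statement runs B3, E4, A4.
Extending up a 4th: D5 → G5 → C6.

C6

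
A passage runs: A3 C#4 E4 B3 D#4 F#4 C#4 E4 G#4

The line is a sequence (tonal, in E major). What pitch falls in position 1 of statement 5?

E4

The unit is 3 notes. Position-1 pitches of the 3 shown cells: A3, B3, C#4.
Each moves up a 2nd. Continuing: D#4 → E4.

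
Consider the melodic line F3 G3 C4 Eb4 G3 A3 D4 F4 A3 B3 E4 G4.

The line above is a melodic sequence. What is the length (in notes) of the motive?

Try groups of 4 (3 cells in 12 notes):
F3 G3 C4 Eb4 | G3 A3 D4 F4 | A3 B3 E4 G4
Every group is a transposition up a 2nd of the one before; no shorter unit works.

4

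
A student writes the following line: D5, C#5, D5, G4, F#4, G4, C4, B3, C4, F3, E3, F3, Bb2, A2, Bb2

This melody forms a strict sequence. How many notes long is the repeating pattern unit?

3

15 notes total. Splitting into 5 groups of 3:
D5 C#5 D5 | G4 F#4 G4 | C4 B3 C4 | F3 E3 F3 | Bb2 A2 Bb2
Each cell is the previous one down a 5th — so the unit is 3 notes.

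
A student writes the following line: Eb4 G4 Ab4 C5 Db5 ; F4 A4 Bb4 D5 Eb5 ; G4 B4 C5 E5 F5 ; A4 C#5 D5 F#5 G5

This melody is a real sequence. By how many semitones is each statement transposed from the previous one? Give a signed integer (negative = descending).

With a 5-note motive the entries are Eb4, F4, G4, A4, each up a 2nd from the previous.
Eb4→F4 is 65 − 63 = 2 semitones.

2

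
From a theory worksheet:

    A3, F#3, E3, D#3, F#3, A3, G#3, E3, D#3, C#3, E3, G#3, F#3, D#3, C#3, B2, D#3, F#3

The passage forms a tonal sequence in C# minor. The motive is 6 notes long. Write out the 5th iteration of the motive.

D#3 B2 A2 G#2 B2 D#3

Taking 6-note groups, the heads are A3, G#3, F#3: the pattern moves down a 2nd.
Carrying on: E3 → D#3.
Statement 5 starts on D#3 and keeps the same diatonic contour: D#3 B2 A2 G#2 B2 D#3.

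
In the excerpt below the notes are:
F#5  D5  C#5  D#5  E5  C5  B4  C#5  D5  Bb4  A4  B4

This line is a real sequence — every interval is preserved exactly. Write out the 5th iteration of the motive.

With a 4-note motive the entries are F#5, E5, D5, each down a 2nd from the previous.
Carrying on: C5 → Bb4.
So cell 5 is Bb4 Gb4 F4 G4.

Bb4 Gb4 F4 G4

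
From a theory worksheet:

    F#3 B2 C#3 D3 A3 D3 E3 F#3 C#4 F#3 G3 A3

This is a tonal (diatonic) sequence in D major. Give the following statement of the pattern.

The 4-note cells begin on F#3, A3, C#4 — each up a 3rd from the last.
From E4 the diatonic shape gives E4 A3 B3 C#4.

E4 A3 B3 C#4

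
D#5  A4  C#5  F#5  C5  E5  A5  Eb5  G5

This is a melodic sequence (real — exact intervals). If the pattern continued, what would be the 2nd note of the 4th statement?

Gb5

Grouping in 3s, the 2nd note of each cell is A4, C5, Eb5.
Each moves up a 3rd; the next is Gb5.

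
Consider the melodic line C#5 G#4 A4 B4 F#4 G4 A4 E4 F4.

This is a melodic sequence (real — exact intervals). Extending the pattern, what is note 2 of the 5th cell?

The unit is 3 notes. Position-2 pitches of the 3 shown cells: G#4, F#4, E4.
Carrying that down a 2nd forward: D4 → C4.

C4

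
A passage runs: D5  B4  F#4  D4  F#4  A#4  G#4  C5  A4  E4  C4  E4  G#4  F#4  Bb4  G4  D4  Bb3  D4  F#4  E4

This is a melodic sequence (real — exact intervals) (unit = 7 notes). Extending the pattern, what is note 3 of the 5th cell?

Bb3

With 7-note cells, note 3 of each statement runs F#4, E4, D4.
Carrying that down a 2nd forward: C4 → Bb3.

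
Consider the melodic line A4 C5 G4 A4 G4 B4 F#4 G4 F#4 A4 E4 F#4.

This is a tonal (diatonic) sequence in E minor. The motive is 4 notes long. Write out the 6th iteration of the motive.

C4 E4 B3 C4

Unit = 4 notes; the statements start on A4, G4, F#4, moving down a 2nd each time.
Extending down a 2nd: E4 → D4 → C4.
Statement 6 starts on C4 and keeps the same diatonic contour: C4 E4 B3 C4.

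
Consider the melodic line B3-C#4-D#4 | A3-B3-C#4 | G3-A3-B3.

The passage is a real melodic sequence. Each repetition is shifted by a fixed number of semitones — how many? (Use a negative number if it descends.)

Unit = 3 notes; the statements start on B3, A3, G3, moving down a 2nd each time.
Counting half-steps from B3 to A3: -2.

-2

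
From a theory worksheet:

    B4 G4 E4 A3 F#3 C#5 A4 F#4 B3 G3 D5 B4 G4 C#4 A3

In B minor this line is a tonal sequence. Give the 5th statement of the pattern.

F#5 D5 B4 E4 C#4

Unit = 5 notes; the statements start on B4, C#5, D5, moving up a 2nd each time.
Continuing the starts: E5 → F#5.
So cell 5 is F#5 D5 B4 E4 C#4.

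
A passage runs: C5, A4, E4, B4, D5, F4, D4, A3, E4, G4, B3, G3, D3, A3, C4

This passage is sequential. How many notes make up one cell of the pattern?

15 notes total. Splitting into 3 groups of 5:
C5 A4 E4 B4 D5 | F4 D4 A3 E4 G4 | B3 G3 D3 A3 C4
Every group is a transposition down a 5th of the one before; no shorter unit works.

5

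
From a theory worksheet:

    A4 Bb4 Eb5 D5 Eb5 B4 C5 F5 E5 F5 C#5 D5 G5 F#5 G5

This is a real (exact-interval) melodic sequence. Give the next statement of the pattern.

D#5 E5 A5 G#5 A5

The 5-note cells begin on A4, B4, C#5 — each up a 2nd from the last.
So cell 4 is D#5 E5 A5 G#5 A5.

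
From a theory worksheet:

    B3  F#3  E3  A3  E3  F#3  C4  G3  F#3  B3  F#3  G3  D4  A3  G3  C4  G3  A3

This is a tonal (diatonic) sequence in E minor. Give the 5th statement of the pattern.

F#4 C4 B3 E4 B3 C4

With a 6-note motive the entries are B3, C4, D4, each up a 2nd from the previous.
Extending up a 2nd: E4 → F#4.
So cell 5 is F#4 C4 B3 E4 B3 C4.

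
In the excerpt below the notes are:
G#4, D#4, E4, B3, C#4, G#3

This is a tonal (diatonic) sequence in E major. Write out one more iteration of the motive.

A3 E3

Taking 2-note groups, the heads are G#4, E4, C#4: the pattern moves down a 3rd.
Statement 4 starts on A3 and keeps the same diatonic contour: A3 E3.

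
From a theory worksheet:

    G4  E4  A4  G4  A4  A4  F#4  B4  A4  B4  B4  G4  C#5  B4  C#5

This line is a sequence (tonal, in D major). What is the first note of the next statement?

C#5

Taking 5-note groups, the heads are G4, A4, B4: the pattern moves up a 2nd.
The next head, up a 2nd from B4, is C#5.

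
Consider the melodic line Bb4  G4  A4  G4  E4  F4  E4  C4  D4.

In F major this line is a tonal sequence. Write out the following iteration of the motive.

C4 A3 Bb3

The 3-note cells begin on Bb4, G4, E4 — each down a 3rd from the last.
From C4 the diatonic shape gives C4 A3 Bb3.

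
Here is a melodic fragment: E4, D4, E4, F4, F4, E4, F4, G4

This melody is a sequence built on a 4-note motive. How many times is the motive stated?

8 notes in groups of 4 gives 8/4 = 2 statements.
Starts: E4, F4 — each up a 2nd.

2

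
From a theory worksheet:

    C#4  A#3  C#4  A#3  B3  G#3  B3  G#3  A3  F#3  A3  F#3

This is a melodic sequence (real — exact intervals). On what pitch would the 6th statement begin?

Eb3

The 4-note cells begin on C#4, B3, A3 — each down a 2nd from the last.
Continuing: G3 → F3 → Eb3. Statement 6 starts on Eb3.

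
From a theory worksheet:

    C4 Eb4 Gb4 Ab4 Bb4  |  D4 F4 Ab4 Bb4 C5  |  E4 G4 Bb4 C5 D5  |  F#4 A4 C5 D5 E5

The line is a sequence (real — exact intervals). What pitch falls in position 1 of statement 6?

With 5-note cells, note 1 of each statement runs C4, D4, E4, F#4.
Extending up a 2nd: G#4 → A#4.

A#4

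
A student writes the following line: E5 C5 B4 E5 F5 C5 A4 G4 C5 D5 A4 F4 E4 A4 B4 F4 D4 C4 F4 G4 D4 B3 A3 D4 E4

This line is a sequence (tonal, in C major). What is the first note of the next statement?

B3

Unit = 5 notes; the statements start on E5, C5, A4, F4, D4, moving down a 3rd each time.
One more step down a 3rd gives B3.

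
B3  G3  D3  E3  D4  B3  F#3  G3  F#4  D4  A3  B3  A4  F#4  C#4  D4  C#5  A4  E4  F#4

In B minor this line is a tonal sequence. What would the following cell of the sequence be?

E5 C#5 G4 A4

With a 4-note motive the entries are B3, D4, F#4, A4, C#5, each up a 3rd from the previous.
So cell 6 is E5 C#5 G4 A4.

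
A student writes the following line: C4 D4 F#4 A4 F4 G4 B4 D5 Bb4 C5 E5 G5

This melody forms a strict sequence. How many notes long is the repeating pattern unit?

4

Try groups of 4 (3 cells in 12 notes):
C4 D4 F#4 A4 | F4 G4 B4 D5 | Bb4 C5 E5 G5
That's a consistent up a 4th shift per cell, and no other grouping gives one.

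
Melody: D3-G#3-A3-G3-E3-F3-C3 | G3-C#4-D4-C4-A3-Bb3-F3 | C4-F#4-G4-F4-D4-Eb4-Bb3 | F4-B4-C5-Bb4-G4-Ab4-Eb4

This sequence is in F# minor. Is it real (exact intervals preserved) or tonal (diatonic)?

Each cell has the same semitone pattern (6, 1, -2, -3, 1, -5) — intervals are preserved exactly.
And G3 lies outside F# minor, so the sequence is real rather than tonal.

real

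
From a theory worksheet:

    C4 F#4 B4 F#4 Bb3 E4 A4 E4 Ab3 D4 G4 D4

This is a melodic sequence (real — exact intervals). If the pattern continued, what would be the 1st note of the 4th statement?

With 4-note cells, note 1 of each statement runs C4, Bb3, Ab3.
One more down a 2nd gives Gb3.

Gb3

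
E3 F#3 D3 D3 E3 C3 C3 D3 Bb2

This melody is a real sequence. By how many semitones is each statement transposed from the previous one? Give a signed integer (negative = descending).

Unit = 3 notes; the statements start on E3, D3, C3, moving down a 2nd each time.
E3 to D3 spans -2 semitones.

-2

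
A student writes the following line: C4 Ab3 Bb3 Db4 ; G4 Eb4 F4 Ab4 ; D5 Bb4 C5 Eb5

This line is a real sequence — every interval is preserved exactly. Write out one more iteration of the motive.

A5 F5 G5 Bb5

The 4-note cells begin on C4, G4, D5 — each up a 5th from the last.
So cell 4 is A5 F5 G5 Bb5.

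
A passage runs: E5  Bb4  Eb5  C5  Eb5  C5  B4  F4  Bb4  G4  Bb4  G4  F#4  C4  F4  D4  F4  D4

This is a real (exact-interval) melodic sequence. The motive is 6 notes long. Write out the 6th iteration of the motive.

D#3 A2 D3 B2 D3 B2

The 6-note cells begin on E5, B4, F#4 — each down a 4th from the last.
Extending down a 4th: C#4 → G#3 → D#3.
Statement 6 starts on D#3 and keeps the same exact contour: D#3 A2 D3 B2 D3 B2.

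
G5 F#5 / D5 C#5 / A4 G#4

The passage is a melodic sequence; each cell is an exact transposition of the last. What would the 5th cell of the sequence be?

Taking 2-note groups, the heads are G5, D5, A4: the pattern moves down a 4th.
Carrying on: E4 → B3.
From B3 the exact shape gives B3 A#3.

B3 A#3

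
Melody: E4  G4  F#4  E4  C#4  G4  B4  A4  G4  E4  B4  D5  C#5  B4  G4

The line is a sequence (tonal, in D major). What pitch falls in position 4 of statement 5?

F#5

With 5-note cells, note 4 of each statement runs E4, G4, B4.
Carrying that up a 3rd forward: D5 → F#5.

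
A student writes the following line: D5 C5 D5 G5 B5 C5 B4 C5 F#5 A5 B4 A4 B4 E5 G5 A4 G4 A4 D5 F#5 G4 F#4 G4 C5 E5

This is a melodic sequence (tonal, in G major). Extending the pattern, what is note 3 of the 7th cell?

E4

The unit is 5 notes. Position-3 pitches of the 5 shown cells: D5, C5, B4, A4, G4.
Carrying that down a 2nd forward: F#4 → E4.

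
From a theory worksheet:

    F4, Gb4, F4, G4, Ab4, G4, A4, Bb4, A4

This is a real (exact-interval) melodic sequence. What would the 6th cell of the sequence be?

D#5 E5 D#5

With a 3-note motive the entries are F4, G4, A4, each up a 2nd from the previous.
Extending up a 2nd: B4 → C#5 → D#5.
So cell 6 is D#5 E5 D#5.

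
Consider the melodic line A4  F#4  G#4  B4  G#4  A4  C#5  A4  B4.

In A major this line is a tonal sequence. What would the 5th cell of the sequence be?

E5 C#5 D5

With a 3-note motive the entries are A4, B4, C#5, each up a 2nd from the previous.
Continuing the starts: D5 → E5.
Statement 5 starts on E5 and keeps the same diatonic contour: E5 C#5 D5.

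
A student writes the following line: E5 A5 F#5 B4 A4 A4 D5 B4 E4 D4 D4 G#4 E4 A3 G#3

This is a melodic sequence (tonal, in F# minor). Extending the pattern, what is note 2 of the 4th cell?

C#4

The unit is 5 notes. Position-2 pitches of the 3 shown cells: A5, D5, G#4.
Each moves down a 5th; the next is C#4.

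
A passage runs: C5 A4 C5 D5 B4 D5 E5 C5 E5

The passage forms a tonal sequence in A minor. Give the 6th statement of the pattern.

Taking 3-note groups, the heads are C5, D5, E5: the pattern moves up a 2nd.
Extending up a 2nd: F5 → G5 → A5.
From A5 the diatonic shape gives A5 F5 A5.

A5 F5 A5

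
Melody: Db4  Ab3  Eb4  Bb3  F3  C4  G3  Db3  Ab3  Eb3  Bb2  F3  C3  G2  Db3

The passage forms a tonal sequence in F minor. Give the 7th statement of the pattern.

F2 C2 G2

The 3-note cells begin on Db4, Bb3, G3, Eb3, C3 — each down a 3rd from the last.
Continuing the starts: Ab2 → F2.
From F2 the diatonic shape gives F2 C2 G2.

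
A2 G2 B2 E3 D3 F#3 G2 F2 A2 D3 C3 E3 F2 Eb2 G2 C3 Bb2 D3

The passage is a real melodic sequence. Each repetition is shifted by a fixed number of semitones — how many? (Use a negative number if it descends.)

-2

The 6-note cells begin on A2, G2, F2 — each down a 2nd from the last.
Counting half-steps from A2 to G2: -2.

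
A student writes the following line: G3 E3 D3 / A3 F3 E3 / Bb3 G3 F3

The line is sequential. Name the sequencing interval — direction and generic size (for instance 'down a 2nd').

up a 2nd

Unit = 3 notes; the statements start on G3, A3, Bb3, moving up a 2nd each time.
From G3 to A3: up a 2nd.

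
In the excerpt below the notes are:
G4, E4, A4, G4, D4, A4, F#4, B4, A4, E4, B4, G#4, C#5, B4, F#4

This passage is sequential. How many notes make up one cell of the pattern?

There are 15 notes; a 5-note unit gives 3 cells:
G4 E4 A4 G4 D4 | A4 F#4 B4 A4 E4 | B4 G#4 C#5 B4 F#4
That's a consistent up a 2nd shift per cell, and no other grouping gives one.

5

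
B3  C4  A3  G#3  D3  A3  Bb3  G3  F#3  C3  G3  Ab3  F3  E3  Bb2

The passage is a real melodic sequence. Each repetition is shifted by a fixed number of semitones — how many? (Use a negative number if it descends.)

Taking 5-note groups, the heads are B3, A3, G3: the pattern moves down a 2nd.
Counting half-steps from B3 to A3: -2.

-2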